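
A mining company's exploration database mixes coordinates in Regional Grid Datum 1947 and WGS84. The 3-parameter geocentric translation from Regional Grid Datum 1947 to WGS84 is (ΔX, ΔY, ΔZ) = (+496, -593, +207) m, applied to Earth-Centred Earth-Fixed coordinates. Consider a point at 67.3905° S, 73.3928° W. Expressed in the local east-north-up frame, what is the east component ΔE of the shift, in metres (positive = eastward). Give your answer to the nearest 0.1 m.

The local east axis at (φ, λ) is (−sin λ, cos λ, 0), so ΔE = −sin(-73.3928°)·496 + cos(-73.3928°)·(-593) = 305.83 m.

ΔE = 305.8 m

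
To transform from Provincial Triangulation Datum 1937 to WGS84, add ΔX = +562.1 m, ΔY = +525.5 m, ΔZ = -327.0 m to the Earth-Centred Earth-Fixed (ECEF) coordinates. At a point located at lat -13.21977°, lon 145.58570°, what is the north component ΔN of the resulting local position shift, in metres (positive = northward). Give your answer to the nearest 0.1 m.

ΔN = -356.5 m

The local north axis is (−sin φ cos λ, −sin φ sin λ, cos φ), giving ΔN = -106.046 + 67.920 − 318.335 = -356.46 m.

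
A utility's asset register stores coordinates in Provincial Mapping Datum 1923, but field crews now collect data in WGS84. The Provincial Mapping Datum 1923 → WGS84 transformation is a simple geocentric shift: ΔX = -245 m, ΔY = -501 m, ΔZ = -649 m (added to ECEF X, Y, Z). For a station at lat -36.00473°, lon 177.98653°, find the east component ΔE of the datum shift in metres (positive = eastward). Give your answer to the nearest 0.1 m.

At φ = -36.00473°, λ = 177.98653°: sin φ = -0.587852, cos φ = 0.808968, sin λ = 0.035134, cos λ = -0.999383.
ΔE = −sin λ·ΔX + cos λ·ΔY = −(0.035134)·(-245) + (-0.999383)·(-501) = 509.30 m.

ΔE = 509.3 m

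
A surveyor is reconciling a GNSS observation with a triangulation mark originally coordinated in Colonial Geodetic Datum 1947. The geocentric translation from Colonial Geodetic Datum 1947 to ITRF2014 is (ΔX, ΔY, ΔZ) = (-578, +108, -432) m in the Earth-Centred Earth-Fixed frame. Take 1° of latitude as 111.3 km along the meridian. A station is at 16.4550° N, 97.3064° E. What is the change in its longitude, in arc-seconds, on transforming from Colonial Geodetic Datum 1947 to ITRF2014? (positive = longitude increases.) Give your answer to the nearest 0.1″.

sin φ = 0.283262, cos φ = 0.959043, sin λ = 0.991880, cos λ = -0.127175.
East component: ΔE = −sin λ·ΔX + cos λ·ΔY = −(0.991880)(-578) + (-0.127175)(108) = 559.57 m.
1° of latitude spans 111300 m; at latitude φ, 1° of longitude spans that × cos φ = 106741.4 m, so Δλ = 559.57 / 106741.4 × 3600 = 18.872″.

Δλ = 18.9″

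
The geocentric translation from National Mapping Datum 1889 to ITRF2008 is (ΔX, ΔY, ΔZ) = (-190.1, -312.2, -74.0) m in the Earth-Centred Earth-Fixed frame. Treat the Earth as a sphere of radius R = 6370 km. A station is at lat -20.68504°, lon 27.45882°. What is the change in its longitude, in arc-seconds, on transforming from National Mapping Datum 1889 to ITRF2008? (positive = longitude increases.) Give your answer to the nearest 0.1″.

sin φ = -0.353231, cos φ = 0.935536, sin λ = 0.461111, cos λ = 0.887342.
East component: ΔE = −sin λ·ΔX + cos λ·ΔY = −(0.461111)(-190.1) + (0.887342)(-312.2) = -189.37 m.
1° of latitude spans πR/180 = 111177 m; at latitude φ, 1° of longitude spans that × cos φ = 104010.6 m, so Δλ = -189.37 / 104010.6 × 3600 = -6.554″.

Δλ = -6.6″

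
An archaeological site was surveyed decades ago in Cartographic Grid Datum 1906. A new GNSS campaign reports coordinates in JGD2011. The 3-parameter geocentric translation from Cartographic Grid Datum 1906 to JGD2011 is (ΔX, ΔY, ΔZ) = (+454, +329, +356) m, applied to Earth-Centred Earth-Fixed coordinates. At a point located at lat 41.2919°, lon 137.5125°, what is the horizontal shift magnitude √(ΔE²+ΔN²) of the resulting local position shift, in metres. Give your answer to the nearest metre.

647 m

At φ = 41.2919°, λ = 137.5125°: sin φ = 0.659895, cos φ = 0.751357, sin λ = 0.675429, cos λ = -0.737425.
ΔE = −sin λ·ΔX + cos λ·ΔY = −(0.675429)·(454) + (-0.737425)·(329) = -549.26 m.
ΔN = −sin φ cos λ·ΔX − sin φ sin λ·ΔY + cos φ·ΔZ = −(0.659895)(-0.737425)(454) − (0.659895)(0.675429)(329) + (0.751357)(356) = 341.77 m.
Horizontal magnitude = √(ΔE² + ΔN²) = √((-549.26)² + 341.77²) = 646.91 m.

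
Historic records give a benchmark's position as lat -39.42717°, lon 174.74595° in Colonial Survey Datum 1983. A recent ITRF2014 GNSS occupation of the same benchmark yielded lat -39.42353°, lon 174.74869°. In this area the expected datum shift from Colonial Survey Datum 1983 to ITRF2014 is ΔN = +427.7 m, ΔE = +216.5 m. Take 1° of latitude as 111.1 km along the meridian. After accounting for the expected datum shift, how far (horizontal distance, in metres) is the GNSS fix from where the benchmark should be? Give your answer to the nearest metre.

Observed coordinate differences: Δφ = +0.00364°, Δλ = +0.00274°.
Converting to metres (1° lat = 111100 m, cos φ = 0.772432): observed ΔN = 404.4 m, observed ΔE = 235.1 m.
Subtracting the expected shift leaves a residual of 404.4 − (427.7) = -23.3 m north and 235.1 − (216.5) = 18.6 m east.
Residual distance = √((-23.3)² + 18.6²) = 29.8 m.

30 m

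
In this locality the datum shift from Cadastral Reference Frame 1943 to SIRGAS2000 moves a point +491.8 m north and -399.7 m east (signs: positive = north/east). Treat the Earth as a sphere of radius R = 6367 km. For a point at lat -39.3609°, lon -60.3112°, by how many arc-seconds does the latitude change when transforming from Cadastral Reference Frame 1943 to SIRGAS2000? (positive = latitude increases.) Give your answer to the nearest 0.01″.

Δφ = 15.93″

On a sphere of radius R, 1 rad of latitude = R, so Δφ = ΔN / R = 491.8 / 6367000 = 7.7242e-05 rad = 15.932″.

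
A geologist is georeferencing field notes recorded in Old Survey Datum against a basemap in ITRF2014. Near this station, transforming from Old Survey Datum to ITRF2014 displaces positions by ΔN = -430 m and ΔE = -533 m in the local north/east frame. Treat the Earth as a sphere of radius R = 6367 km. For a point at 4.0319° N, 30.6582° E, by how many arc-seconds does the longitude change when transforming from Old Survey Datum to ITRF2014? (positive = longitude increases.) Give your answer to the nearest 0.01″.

Δλ = -17.31″

At latitude 4.0319°, cos φ = 0.997525.
One radian of longitude at latitude φ spans R cos φ, so Δλ = ΔE / (R cos φ) = -533.0 / (6367000 × 0.997525) = -8.3921e-05 rad = -17.310″.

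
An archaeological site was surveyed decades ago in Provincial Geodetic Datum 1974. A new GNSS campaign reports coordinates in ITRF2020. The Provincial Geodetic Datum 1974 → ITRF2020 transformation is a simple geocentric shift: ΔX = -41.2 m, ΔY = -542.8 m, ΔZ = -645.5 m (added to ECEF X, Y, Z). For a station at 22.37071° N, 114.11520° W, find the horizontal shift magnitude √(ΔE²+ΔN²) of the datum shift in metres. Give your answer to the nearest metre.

At φ = 22.37071°, λ = -114.11520°: sin φ = 0.380598, cos φ = 0.924741, sin λ = -0.912726, cos λ = -0.408573.
ΔE = −sin λ·ΔX + cos λ·ΔY = −(-0.912726)·(-41.2) + (-0.408573)·(-542.8) = 184.17 m.
ΔN = −sin φ cos λ·ΔX − sin φ sin λ·ΔY + cos φ·ΔZ = −(0.380598)(-0.408573)(-41.2) − (0.380598)(-0.912726)(-542.8) + (0.924741)(-645.5) = -791.89 m.
Horizontal magnitude = √(ΔE² + ΔN²) = √(184.17² + (-791.89)²) = 813.02 m.

813 m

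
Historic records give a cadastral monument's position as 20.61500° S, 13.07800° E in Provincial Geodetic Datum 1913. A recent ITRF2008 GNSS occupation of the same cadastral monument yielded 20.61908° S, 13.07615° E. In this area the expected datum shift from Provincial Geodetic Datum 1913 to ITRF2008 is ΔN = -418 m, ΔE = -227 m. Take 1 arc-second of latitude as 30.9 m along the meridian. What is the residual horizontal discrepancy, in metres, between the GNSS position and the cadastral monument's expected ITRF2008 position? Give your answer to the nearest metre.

50 m

Observed coordinate differences: Δφ = -0.00408°, Δλ = -0.00185°.
Converting to metres (1° lat = 111240 m, cos φ = 0.935967): observed ΔN = -453.9 m, observed ΔE = -192.6 m.
Subtracting the expected shift leaves a residual of -453.9 − (-418) = -35.9 m north and -192.6 − (-227) = 34.4 m east.
Residual distance = √((-35.9)² + 34.4²) = 49.7 m.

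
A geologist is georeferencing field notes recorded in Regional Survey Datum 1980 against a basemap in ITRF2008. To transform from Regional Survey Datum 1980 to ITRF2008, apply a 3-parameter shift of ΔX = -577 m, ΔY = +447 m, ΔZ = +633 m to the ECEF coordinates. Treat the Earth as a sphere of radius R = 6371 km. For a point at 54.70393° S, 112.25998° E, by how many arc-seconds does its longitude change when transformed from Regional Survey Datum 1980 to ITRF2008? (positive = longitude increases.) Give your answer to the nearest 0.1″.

sin φ = -0.816177, cos φ = 0.577802, sin λ = 0.925475, cos λ = -0.378810.
East component: ΔE = −sin λ·ΔX + cos λ·ΔY = −(0.925475)(-577) + (-0.378810)(447) = 364.67 m.
1° of latitude spans πR/180 = 111195 m; at latitude φ, 1° of longitude spans that × cos φ = 64248.6 m, so Δλ = 364.67 / 64248.6 × 3600 = 20.433″.

Δλ = 20.4″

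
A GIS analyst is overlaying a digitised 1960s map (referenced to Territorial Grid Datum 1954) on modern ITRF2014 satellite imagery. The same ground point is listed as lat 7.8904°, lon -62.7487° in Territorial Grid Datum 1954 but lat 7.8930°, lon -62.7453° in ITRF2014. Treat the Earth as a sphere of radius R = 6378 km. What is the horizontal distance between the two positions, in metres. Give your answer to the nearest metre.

474 m

Δφ = 7.8930° − 7.8904° = +0.0026°; Δλ = -62.7453° − -62.7487° = +0.0034°.
1° along a meridian = πR/180 = 111317 m.
ΔN = Δφ × 111317 = 289.4 m; ΔE = Δλ × 111317 × cos(7.8904°) = +0.0034 × 111317 × 0.990532 = 374.9 m.
Distance = √(ΔE² + ΔN²) = √(374.9² + 289.4²) = 473.6 m.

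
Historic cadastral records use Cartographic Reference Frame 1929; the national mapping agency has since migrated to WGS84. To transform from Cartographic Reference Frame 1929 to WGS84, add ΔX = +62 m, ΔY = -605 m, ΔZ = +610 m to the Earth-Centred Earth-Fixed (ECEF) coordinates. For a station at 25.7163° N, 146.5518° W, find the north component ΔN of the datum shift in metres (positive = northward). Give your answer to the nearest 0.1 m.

The local north axis is (−sin φ cos λ, −sin φ sin λ, cos φ), giving ΔN = 22.447 − 144.696 + 549.582 = 427.33 m.

ΔN = 427.3 m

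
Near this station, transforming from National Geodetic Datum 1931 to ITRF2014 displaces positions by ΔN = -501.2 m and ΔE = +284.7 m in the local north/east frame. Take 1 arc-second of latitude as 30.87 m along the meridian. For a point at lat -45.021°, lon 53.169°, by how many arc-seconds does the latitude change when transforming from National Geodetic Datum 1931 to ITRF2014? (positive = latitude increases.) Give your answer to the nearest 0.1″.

Δφ = -16.2″

1″ of latitude = 30.87 m, so Δφ = -501.2 / 30.87 = -16.236″.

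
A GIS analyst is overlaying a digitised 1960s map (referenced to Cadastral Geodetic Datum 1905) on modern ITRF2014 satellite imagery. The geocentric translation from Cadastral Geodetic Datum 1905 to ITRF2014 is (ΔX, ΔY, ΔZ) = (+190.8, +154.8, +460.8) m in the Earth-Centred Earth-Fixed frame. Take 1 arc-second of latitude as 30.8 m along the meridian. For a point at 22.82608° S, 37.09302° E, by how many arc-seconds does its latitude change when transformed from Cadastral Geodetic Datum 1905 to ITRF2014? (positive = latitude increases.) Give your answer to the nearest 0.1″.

Δφ = 16.9″

sin φ = -0.387935, cos φ = 0.921687, sin λ = 0.603111, cos λ = 0.797657.
North component: ΔN = −sin φ cos λ·ΔX − sin φ sin λ·ΔY + cos φ·ΔZ = −(-0.387935)(0.797657)(190.8) − (-0.387935)(0.603111)(154.8) + (0.921687)(460.8) = 519.97 m.
1° of latitude spans 3600 × 30.80 = 110880 m, so Δφ = 519.97 / 110880 × 3600 = 16.882″.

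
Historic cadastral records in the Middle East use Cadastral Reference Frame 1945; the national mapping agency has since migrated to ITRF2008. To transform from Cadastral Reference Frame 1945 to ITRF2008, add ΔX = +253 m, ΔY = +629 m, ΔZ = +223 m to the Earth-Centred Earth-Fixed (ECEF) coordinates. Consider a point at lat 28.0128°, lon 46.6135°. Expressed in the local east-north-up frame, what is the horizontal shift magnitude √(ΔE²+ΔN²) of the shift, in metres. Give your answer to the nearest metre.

At φ = 28.0128°, λ = 46.6135°: sin φ = 0.469669, cos φ = 0.882843, sin λ = 0.726737, cos λ = 0.686916.
ΔE = −sin λ·ΔX + cos λ·ΔY = −(0.726737)·(253) + (0.686916)·(629) = 248.21 m.
ΔN = −sin φ cos λ·ΔX − sin φ sin λ·ΔY + cos φ·ΔZ = −(0.469669)(0.686916)(253) − (0.469669)(0.726737)(629) + (0.882843)(223) = -99.44 m.
Horizontal magnitude = √(ΔE² + ΔN²) = √(248.21² + (-99.44)²) = 267.39 m.

267 m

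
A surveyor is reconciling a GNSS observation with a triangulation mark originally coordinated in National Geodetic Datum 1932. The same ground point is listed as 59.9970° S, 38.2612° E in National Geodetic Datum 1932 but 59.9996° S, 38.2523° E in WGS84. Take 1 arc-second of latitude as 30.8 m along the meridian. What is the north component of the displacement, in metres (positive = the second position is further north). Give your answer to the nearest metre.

Δφ = -59.9996° − -59.9970° = -0.0026°; Δλ = 38.2523° − 38.2612° = -0.0089°.
1° of latitude = 3600 × 30.80 = 110880 m.
ΔN = Δφ × 110880 = -288.3 m; ΔE = Δλ × 110880 × cos(-59.9970°) = -0.0089 × 110880 × 0.500045 = -493.5 m.

ΔN = -288 m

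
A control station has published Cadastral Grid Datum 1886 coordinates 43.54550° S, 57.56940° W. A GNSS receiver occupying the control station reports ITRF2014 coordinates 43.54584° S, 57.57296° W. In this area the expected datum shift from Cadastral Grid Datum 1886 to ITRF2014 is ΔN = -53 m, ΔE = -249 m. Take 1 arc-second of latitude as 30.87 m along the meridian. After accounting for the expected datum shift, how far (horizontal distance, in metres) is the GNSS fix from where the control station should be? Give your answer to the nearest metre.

Observed coordinate differences: Δφ = -0.00034°, Δλ = -0.00356°.
Converting to metres (1° lat = 111132 m, cos φ = 0.724828): observed ΔN = -37.8 m, observed ΔE = -286.8 m.
Subtracting the expected shift leaves a residual of -37.8 − (-53) = 15.2 m north and -286.8 − (-249) = -37.8 m east.
Residual distance = √(15.2² + (-37.8)²) = 40.7 m.

41 m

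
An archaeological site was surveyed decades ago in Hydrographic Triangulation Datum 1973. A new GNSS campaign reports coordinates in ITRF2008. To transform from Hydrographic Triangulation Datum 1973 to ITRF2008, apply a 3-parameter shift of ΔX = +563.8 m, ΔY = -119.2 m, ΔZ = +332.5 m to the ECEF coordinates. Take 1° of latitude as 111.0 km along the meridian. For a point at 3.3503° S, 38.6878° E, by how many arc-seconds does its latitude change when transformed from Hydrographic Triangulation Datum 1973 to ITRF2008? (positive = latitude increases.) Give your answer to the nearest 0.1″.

Δφ = 11.5″

sin φ = -0.058440, cos φ = 0.998291, sin λ = 0.625076, cos λ = 0.780564.
North component: ΔN = −sin φ cos λ·ΔX − sin φ sin λ·ΔY + cos φ·ΔZ = −(-0.058440)(0.780564)(563.8) − (-0.058440)(0.625076)(-119.2) + (0.998291)(332.5) = 353.30 m.
1° of latitude spans 111000 m, so Δφ = 353.30 / 111000 × 3600 = 11.458″.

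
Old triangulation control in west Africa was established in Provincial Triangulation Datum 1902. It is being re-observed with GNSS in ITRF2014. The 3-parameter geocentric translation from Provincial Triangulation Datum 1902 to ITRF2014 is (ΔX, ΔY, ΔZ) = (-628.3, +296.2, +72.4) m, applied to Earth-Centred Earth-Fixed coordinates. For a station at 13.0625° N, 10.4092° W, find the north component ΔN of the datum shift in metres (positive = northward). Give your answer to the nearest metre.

ΔN = 222 m

The local north axis is (−sin φ cos λ, −sin φ sin λ, cos φ), giving ΔN = 139.667 + 12.095 + 70.527 = 222.29 m.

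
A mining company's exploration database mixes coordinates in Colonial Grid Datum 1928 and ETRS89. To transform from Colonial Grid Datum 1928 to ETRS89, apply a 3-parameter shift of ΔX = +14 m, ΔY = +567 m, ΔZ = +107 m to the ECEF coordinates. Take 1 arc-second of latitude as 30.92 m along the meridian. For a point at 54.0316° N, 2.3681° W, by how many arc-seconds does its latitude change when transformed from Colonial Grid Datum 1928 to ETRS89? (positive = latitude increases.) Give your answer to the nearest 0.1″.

sin φ = 0.809341, cos φ = 0.587339, sin λ = -0.041319, cos λ = 0.999146.
North component: ΔN = −sin φ cos λ·ΔX − sin φ sin λ·ΔY + cos φ·ΔZ = −(0.809341)(0.999146)(14) − (0.809341)(-0.041319)(567) + (0.587339)(107) = 70.49 m.
1° of latitude spans 3600 × 30.92 = 111312 m, so Δφ = 70.49 / 111312 × 3600 = 2.280″.

Δφ = 2.3″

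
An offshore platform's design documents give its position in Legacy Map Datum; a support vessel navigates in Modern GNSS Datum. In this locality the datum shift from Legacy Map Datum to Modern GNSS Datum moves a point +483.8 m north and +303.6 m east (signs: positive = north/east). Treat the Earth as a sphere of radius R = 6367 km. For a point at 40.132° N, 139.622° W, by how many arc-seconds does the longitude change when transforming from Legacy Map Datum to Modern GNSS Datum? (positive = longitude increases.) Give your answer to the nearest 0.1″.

Δλ = 12.9″

At latitude 40.132°, cos φ = 0.764562.
One radian of longitude at latitude φ spans R cos φ, so Δλ = ΔE / (R cos φ) = 303.6 / (6367000 × 0.764562) = 6.2367e-05 rad = 12.864″.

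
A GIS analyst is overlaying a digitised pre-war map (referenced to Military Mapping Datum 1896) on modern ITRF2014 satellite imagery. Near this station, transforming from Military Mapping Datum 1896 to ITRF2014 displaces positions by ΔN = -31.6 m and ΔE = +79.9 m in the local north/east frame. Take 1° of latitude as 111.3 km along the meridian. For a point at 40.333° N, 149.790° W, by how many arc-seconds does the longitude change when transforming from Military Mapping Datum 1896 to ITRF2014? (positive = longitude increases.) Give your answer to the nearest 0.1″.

At latitude 40.333°, cos φ = 0.762296.
1° of longitude at this latitude = 111.3 × cos φ = 84.84 km, so Δλ = 79.9 / 84843.5 = 0.0009417° = 3.390″.

Δλ = 3.4″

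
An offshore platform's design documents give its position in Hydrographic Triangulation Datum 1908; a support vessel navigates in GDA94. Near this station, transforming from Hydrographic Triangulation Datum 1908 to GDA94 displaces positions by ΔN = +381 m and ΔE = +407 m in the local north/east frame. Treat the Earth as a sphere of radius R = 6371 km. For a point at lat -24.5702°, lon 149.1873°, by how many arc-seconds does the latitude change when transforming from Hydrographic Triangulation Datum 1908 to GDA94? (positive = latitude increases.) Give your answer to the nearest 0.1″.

Δφ = 12.3″

On a sphere of radius R, 1 rad of latitude = R, so Δφ = ΔN / R = 381.0 / 6371000 = 5.9802e-05 rad = 12.335″.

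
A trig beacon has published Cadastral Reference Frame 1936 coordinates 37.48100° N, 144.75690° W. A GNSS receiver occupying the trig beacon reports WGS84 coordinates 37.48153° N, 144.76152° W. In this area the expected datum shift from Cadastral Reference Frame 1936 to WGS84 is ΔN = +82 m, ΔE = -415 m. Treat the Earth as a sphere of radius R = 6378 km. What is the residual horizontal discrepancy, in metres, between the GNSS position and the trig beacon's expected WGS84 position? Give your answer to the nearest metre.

Observed coordinate differences: Δφ = +0.00053°, Δλ = -0.00462°.
Converting to metres (1° lat = 111317 m, cos φ = 0.793555): observed ΔN = 59.0 m, observed ΔE = -408.1 m.
Subtracting the expected shift leaves a residual of 59.0 − (82) = -23.0 m north and -408.1 − (-415) = 6.9 m east.
Residual distance = √((-23.0)² + 6.9²) = 24.0 m.

24 m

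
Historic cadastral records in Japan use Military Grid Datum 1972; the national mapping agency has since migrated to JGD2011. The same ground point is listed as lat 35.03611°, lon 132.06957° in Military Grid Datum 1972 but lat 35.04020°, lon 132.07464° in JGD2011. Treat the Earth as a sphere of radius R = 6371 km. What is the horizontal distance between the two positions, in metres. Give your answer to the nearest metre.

648 m

Δφ = 35.04020° − 35.03611° = +0.00409°; Δλ = 132.07464° − 132.06957° = +0.00507°.
1° along a meridian = πR/180 = 111195 m.
ΔN = Δφ × 111195 = 454.8 m; ΔE = Δλ × 111195 × cos(35.03611°) = +0.00507 × 111195 × 0.818790 = 461.6 m.
Distance = √(ΔE² + ΔN²) = √(461.6² + 454.8²) = 648.0 m.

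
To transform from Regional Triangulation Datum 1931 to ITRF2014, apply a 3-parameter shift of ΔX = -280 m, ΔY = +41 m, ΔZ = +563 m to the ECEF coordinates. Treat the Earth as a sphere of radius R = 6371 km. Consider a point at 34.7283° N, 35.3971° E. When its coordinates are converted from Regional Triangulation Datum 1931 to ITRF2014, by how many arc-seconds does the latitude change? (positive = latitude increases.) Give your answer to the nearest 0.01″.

Δφ = 18.75″

sin φ = 0.569686, cos φ = 0.821863, sin λ = 0.579240, cos λ = 0.815157.
North component: ΔN = −sin φ cos λ·ΔX − sin φ sin λ·ΔY + cos φ·ΔZ = −(0.569686)(0.815157)(-280) − (0.569686)(0.579240)(41) + (0.821863)(563) = 579.21 m.
1° of latitude spans πR/180 = 111195 m, so Δφ = 579.21 / 111195 × 3600 = 18.752″.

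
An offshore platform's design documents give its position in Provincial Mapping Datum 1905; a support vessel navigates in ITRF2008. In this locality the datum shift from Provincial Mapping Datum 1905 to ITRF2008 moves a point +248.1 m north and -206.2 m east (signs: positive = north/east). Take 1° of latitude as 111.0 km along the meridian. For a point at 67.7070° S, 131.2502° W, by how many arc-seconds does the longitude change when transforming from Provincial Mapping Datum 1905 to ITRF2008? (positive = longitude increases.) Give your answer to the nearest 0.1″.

At latitude -67.7070°, cos φ = 0.379343.
1° of longitude at this latitude = 111.0 × cos φ = 42.11 km, so Δλ = -206.2 / 42107.1 = -0.0048970° = -17.629″.

Δλ = -17.6″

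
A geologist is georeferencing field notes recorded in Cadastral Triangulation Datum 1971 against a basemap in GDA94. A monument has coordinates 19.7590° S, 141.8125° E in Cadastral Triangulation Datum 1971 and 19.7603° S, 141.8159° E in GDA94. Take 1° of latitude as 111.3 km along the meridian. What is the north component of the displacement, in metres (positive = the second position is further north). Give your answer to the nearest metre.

ΔN = -145 m

Δφ = -19.7603° − -19.7590° = -0.0013°; Δλ = 141.8159° − 141.8125° = +0.0034°.
ΔN = Δφ × 111300 = -144.7 m; ΔE = Δλ × 111300 × cos(-19.7590°) = +0.0034 × 111300 × 0.941123 = 356.1 m.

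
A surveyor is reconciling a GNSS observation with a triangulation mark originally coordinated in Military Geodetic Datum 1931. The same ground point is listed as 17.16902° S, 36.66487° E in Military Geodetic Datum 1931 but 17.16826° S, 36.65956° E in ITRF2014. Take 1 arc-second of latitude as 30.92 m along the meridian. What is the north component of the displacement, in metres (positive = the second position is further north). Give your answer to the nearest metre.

ΔN = 85 m

Δφ = -17.16826° − -17.16902° = +0.00076°; Δλ = 36.65956° − 36.66487° = -0.00531°.
1° of latitude = 3600 × 30.92 = 111312 m.
ΔN = Δφ × 111312 = 84.6 m; ΔE = Δλ × 111312 × cos(-17.16902°) = -0.00531 × 111312 × 0.955438 = -564.7 m.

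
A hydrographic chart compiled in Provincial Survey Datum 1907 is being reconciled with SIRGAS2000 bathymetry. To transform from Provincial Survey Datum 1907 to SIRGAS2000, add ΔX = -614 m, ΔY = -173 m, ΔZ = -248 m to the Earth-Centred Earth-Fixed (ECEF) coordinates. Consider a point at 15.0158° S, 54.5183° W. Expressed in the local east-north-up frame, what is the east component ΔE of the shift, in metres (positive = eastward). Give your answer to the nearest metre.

ΔE = -600 m

The local east axis at (φ, λ) is (−sin λ, cos λ, 0), so ΔE = −sin(-54.5183°)·(-614) + cos(-54.5183°)·(-173) = -600.40 m.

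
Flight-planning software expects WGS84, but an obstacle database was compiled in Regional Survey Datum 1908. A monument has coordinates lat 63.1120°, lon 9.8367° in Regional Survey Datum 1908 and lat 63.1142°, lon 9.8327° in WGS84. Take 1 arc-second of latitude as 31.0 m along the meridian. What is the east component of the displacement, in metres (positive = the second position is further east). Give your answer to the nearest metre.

ΔE = -202 m

Δφ = 63.1142° − 63.1120° = +0.0022°; Δλ = 9.8327° − 9.8367° = -0.0040°.
1° of latitude = 3600 × 31.00 = 111600 m.
ΔN = Δφ × 111600 = 245.5 m; ΔE = Δλ × 111600 × cos(63.1120°) = -0.0040 × 111600 × 0.452248 = -201.9 m.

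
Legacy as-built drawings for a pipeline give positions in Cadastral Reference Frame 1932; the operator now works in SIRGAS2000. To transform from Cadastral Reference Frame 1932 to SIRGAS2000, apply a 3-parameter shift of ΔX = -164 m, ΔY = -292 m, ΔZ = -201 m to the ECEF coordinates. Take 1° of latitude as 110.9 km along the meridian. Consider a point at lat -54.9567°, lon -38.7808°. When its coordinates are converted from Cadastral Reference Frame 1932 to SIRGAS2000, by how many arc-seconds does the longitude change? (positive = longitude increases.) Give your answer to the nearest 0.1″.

sin φ = -0.818718, cos φ = 0.574195, sin λ = -0.626343, cos λ = 0.779548.
East component: ΔE = −sin λ·ΔX + cos λ·ΔY = −(-0.626343)(-164) + (0.779548)(-292) = -330.35 m.
1° of latitude spans 110900 m; at latitude φ, 1° of longitude spans that × cos φ = 63678.3 m, so Δλ = -330.35 / 63678.3 × 3600 = -18.676″.

Δλ = -18.7″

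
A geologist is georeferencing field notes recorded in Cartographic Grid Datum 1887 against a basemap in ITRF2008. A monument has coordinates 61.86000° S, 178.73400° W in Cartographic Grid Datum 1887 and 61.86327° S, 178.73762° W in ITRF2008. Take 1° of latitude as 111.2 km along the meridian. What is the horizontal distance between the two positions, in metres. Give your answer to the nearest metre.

Δφ = -61.86327° − -61.86000° = -0.00327°; Δλ = -178.73762° − -178.73400° = -0.00362°.
ΔN = Δφ × 111200 = -363.6 m; ΔE = Δλ × 111200 × cos(-61.86000°) = -0.00362 × 111200 × 0.471628 = -189.9 m.
Distance = √(ΔE² + ΔN²) = √((-189.9)² + (-363.6)²) = 410.2 m.

410 m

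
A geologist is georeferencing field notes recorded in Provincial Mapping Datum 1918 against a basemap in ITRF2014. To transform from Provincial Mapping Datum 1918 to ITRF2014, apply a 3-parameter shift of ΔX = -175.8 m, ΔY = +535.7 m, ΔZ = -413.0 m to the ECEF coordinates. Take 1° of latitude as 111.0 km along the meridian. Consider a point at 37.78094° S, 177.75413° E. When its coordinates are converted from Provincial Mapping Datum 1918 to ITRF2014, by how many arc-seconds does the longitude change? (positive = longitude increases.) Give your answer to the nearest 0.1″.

Δλ = -21.7″

sin φ = -0.612644, cos φ = 0.790359, sin λ = 0.039188, cos λ = -0.999232.
East component: ΔE = −sin λ·ΔX + cos λ·ΔY = −(0.039188)(-175.8) + (-0.999232)(535.7) = -528.40 m.
1° of latitude spans 111000 m; at latitude φ, 1° of longitude spans that × cos φ = 87729.8 m, so Δλ = -528.40 / 87729.8 × 3600 = -21.683″.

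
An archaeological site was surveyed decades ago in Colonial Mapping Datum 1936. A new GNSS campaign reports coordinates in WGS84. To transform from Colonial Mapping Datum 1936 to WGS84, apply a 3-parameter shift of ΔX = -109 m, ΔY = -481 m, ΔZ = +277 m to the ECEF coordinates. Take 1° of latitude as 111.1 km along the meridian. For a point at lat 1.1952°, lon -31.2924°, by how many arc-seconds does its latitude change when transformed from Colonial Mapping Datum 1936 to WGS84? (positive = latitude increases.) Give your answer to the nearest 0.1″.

Δφ = 8.9″

sin φ = 0.020859, cos φ = 0.999782, sin λ = -0.519406, cos λ = 0.854528.
North component: ΔN = −sin φ cos λ·ΔX − sin φ sin λ·ΔY + cos φ·ΔZ = −(0.020859)(0.854528)(-109) − (0.020859)(-0.519406)(-481) + (0.999782)(277) = 273.67 m.
1° of latitude spans 111100 m, so Δφ = 273.67 / 111100 × 3600 = 8.868″.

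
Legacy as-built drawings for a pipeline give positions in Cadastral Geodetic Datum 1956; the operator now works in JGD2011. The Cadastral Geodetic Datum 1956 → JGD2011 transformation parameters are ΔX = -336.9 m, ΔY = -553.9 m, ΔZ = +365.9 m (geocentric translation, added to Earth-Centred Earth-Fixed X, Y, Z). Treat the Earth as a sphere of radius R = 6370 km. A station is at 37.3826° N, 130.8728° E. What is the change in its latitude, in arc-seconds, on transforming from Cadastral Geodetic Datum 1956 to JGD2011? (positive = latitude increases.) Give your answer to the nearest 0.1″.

sin φ = 0.607135, cos φ = 0.794599, sin λ = 0.756164, cos λ = -0.654382.
North component: ΔN = −sin φ cos λ·ΔX − sin φ sin λ·ΔY + cos φ·ΔZ = −(0.607135)(-0.654382)(-336.9) − (0.607135)(0.756164)(-553.9) + (0.794599)(365.9) = 411.19 m.
1° of latitude spans πR/180 = 111177 m, so Δφ = 411.19 / 111177 × 3600 = 13.314″.

Δφ = 13.3″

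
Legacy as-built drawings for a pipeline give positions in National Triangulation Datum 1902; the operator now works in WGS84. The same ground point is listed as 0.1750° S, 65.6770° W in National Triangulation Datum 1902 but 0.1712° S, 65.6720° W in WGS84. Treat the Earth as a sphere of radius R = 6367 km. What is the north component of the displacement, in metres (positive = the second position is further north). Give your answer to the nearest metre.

ΔN = 422 m

Δφ = -0.1712° − -0.1750° = +0.0038°; Δλ = -65.6720° − -65.6770° = +0.0050°.
1° along a meridian = πR/180 = 111125 m.
ΔN = Δφ × 111125 = 422.3 m; ΔE = Δλ × 111125 × cos(-0.1750°) = +0.0050 × 111125 × 0.999995 = 555.6 m.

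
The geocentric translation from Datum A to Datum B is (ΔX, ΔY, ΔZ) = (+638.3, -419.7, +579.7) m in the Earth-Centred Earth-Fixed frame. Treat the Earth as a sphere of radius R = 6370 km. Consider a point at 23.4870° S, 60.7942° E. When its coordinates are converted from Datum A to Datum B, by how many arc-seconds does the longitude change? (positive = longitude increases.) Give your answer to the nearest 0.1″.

sin φ = -0.398541, cos φ = 0.917151, sin λ = 0.872873, cos λ = 0.487948.
East component: ΔE = −sin λ·ΔX + cos λ·ΔY = −(0.872873)(638.3) + (0.487948)(-419.7) = -761.95 m.
1° of latitude spans πR/180 = 111177 m; at latitude φ, 1° of longitude spans that × cos φ = 101966.5 m, so Δλ = -761.95 / 101966.5 × 3600 = -26.901″.

Δλ = -26.9″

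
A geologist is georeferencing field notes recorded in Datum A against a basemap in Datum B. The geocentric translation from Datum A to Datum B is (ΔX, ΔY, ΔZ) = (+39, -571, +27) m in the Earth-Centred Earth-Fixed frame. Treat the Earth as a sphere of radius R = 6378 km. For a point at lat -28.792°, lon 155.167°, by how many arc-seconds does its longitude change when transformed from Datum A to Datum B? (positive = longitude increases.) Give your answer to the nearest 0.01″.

Δλ = 18.52″

sin φ = -0.481631, cos φ = 0.876374, sin λ = 0.419975, cos λ = -0.907536.
East component: ΔE = −sin λ·ΔX + cos λ·ΔY = −(0.419975)(39) + (-0.907536)(-571) = 501.82 m.
1° of latitude spans πR/180 = 111317 m; at latitude φ, 1° of longitude spans that × cos φ = 97555.4 m, so Δλ = 501.82 / 97555.4 × 3600 = 18.518″.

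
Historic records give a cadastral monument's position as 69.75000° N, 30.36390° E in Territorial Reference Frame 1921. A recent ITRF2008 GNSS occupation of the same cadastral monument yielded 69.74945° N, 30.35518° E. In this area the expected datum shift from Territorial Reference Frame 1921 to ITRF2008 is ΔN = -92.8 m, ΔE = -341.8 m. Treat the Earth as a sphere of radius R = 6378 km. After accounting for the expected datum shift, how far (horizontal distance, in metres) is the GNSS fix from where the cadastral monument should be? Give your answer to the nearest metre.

32 m

Observed coordinate differences: Δφ = -0.00055°, Δλ = -0.00872°.
Converting to metres (1° lat = 111317 m, cos φ = 0.346117): observed ΔN = -61.2 m, observed ΔE = -336.0 m.
Subtracting the expected shift leaves a residual of -61.2 − (-92.8) = 31.6 m north and -336.0 − (-341.8) = 5.8 m east.
Residual distance = √(31.6² + 5.8²) = 32.1 m.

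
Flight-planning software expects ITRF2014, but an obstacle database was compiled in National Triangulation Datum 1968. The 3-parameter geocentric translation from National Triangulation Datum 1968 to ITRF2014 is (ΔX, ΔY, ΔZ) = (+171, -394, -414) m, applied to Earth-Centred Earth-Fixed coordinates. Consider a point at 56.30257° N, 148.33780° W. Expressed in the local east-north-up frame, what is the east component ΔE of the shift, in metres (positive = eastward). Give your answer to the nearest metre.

At φ = 56.30257°, λ = -148.33780°: sin φ = 0.831979, cos φ = 0.554807, sin λ = -0.524910, cos λ = -0.851158.
ΔE = −sin λ·ΔX + cos λ·ΔY = −(-0.524910)·(171) + (-0.851158)·(-394) = 425.12 m.

ΔE = 425 m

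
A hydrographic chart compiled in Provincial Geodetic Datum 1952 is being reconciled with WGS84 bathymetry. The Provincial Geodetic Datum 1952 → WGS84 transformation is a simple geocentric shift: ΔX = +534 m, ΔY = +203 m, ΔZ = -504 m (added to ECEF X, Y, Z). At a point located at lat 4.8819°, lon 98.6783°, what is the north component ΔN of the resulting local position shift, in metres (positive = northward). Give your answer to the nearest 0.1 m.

ΔN = -512.4 m

At φ = 4.8819°, λ = 98.6783°: sin φ = 0.085102, cos φ = 0.996372, sin λ = 0.988551, cos λ = -0.150886.
ΔN = −sin φ cos λ·ΔX − sin φ sin λ·ΔY + cos φ·ΔZ = −(0.085102)(-0.150886)(534) − (0.085102)(0.988551)(203) + (0.996372)(-504) = -512.39 m.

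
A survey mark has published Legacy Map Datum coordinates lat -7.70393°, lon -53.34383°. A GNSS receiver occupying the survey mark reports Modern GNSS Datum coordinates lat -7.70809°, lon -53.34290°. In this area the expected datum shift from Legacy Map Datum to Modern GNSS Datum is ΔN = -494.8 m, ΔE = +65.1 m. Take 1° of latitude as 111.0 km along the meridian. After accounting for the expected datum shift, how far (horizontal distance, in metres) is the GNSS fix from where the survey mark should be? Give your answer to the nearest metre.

Observed coordinate differences: Δφ = -0.00416°, Δλ = +0.00093°.
Converting to metres (1° lat = 111000 m, cos φ = 0.990974): observed ΔN = -461.8 m, observed ΔE = 102.3 m.
Subtracting the expected shift leaves a residual of -461.8 − (-494.8) = 33.0 m north and 102.3 − (65.1) = 37.2 m east.
Residual distance = √(33.0² + 37.2²) = 49.8 m.

50 m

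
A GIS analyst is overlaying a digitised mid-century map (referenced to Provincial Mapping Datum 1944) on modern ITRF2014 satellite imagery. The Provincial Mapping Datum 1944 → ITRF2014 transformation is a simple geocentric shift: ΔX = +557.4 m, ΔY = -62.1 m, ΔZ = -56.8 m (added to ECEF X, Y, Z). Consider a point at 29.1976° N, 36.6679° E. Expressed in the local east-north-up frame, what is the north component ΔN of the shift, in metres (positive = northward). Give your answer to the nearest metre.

ΔN = -250 m

At φ = 29.1976°, λ = 36.6679°: sin φ = 0.487823, cos φ = 0.872943, sin λ = 0.597176, cos λ = 0.802110.
ΔN = −sin φ cos λ·ΔX − sin φ sin λ·ΔY + cos φ·ΔZ = −(0.487823)(0.802110)(557.4) − (0.487823)(0.597176)(-62.1) + (0.872943)(-56.8) = -249.60 m.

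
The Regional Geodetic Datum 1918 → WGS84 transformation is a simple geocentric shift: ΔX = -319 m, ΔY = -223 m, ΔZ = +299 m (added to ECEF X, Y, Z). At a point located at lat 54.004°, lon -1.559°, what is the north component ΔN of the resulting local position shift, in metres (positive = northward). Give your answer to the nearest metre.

ΔN = 429 m

The local north axis is (−sin φ cos λ, −sin φ sin λ, cos φ), giving ΔN = 257.994 − 4.909 + 175.731 = 428.82 m.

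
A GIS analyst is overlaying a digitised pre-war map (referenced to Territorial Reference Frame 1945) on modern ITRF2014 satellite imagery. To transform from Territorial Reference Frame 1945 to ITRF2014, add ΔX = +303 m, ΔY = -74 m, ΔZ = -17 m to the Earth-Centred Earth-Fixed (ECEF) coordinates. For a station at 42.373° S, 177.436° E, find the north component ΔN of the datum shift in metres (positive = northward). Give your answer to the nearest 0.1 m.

ΔN = -218.8 m

The local north axis is (−sin φ cos λ, −sin φ sin λ, cos φ), giving ΔN = -204.004 − 2.231 − 12.559 = -218.79 m.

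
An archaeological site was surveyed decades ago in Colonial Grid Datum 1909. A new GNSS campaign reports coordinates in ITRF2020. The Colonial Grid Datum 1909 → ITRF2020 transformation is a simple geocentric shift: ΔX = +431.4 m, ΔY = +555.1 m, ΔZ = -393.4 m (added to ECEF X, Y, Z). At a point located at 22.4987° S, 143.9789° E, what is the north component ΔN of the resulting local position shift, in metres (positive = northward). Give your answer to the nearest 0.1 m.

The local north axis is (−sin φ cos λ, −sin φ sin λ, cos φ), giving ΔN = -133.517 + 124.918 − 363.458 = -372.06 m.

ΔN = -372.1 m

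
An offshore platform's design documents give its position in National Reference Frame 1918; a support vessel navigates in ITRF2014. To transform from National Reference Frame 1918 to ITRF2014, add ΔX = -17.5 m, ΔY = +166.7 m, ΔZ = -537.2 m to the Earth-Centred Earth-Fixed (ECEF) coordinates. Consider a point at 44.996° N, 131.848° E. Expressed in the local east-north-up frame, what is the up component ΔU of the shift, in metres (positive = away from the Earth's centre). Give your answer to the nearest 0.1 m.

The local up (radial) axis is (cos φ cos λ, cos φ sin λ, sin φ), giving ΔU = 8.256 + 87.813 − 379.831 = -283.76 m.

ΔU = -283.8 m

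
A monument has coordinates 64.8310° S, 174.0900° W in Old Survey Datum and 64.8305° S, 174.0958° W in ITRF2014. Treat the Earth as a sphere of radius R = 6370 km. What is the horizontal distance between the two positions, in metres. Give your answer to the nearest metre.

Δφ = -64.8305° − -64.8310° = +0.0005°; Δλ = -174.0958° − -174.0900° = -0.0058°.
1° along a meridian = πR/180 = 111177 m.
ΔN = Δφ × 111177 = 55.6 m; ΔE = Δλ × 111177 × cos(-64.8310°) = -0.0058 × 111177 × 0.425290 = -274.2 m.
Distance = √(ΔE² + ΔN²) = √((-274.2)² + 55.6²) = 279.8 m.

280 m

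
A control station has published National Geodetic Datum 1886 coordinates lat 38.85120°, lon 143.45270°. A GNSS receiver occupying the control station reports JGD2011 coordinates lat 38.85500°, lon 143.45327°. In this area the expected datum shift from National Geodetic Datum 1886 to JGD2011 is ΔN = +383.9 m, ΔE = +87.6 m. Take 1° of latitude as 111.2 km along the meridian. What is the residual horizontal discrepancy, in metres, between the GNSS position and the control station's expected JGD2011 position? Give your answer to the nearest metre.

Observed coordinate differences: Δφ = +0.00380°, Δλ = +0.00057°.
Converting to metres (1° lat = 111200 m, cos φ = 0.778778): observed ΔN = 422.6 m, observed ΔE = 49.4 m.
Subtracting the expected shift leaves a residual of 422.6 − (383.9) = 38.7 m north and 49.4 − (87.6) = -38.2 m east.
Residual distance = √(38.7² + (-38.2)²) = 54.4 m.

54 m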